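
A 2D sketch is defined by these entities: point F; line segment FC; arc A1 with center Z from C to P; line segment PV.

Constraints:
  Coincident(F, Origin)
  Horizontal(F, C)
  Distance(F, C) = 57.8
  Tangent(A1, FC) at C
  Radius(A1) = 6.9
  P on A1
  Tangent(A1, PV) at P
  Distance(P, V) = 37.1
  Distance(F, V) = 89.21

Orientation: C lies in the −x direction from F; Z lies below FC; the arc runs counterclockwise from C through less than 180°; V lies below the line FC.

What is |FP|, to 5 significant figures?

63.973

F is at the origin; FC is horizontal with |FC| = 57.8 and C on the −x side, so C = (-57.800, 0.0000). A1 meets FC tangentially, so ZC is at right angles to FC, so Z = C + (0, -6.9) = (-57.800, -6.9000). Since ZP ⟂ PV (tangency), |ZV| = √(6.9² + 37.1²) = 37.736 regardless of where P sits on A1. So V lies on both circle(F, 89.21) and circle(Z, 37.736); the below-FC intersection is V = (-81.509, -36.258). P is the foot of the tangent from V: P = (-63.870, -3.6194).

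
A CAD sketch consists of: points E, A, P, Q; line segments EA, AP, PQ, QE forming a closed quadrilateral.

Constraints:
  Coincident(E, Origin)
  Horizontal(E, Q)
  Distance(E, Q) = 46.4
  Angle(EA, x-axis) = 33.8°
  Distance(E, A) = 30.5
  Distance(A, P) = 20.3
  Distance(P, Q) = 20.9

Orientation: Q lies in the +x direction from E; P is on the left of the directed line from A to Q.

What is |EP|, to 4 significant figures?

49.85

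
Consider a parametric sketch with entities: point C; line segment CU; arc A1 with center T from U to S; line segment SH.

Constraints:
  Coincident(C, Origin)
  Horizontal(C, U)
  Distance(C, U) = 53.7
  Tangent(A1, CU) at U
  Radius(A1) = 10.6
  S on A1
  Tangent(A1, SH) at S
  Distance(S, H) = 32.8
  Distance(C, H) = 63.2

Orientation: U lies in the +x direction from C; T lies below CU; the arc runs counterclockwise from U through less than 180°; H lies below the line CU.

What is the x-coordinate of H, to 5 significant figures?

45.330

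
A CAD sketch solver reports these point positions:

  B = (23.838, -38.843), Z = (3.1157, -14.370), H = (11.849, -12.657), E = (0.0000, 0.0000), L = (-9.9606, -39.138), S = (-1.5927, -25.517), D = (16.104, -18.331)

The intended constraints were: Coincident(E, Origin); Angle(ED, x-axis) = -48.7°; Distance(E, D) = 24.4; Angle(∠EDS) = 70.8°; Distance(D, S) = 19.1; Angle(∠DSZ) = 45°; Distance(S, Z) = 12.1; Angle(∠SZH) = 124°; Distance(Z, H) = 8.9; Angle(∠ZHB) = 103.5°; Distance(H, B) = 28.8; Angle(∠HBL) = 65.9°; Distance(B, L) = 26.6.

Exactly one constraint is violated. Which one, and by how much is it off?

Distance(B, L) = 26.6 — off by 7.20.

E = (0.00, 0.00) ✓; ED at -48.70° ✓; |ED| = 24.40 ✓; ∠EDS = 70.80° ✓; |DS| = 19.10 ✓; ∠DSZ = 45.00° ✓; |SZ| = 12.10 ✓; ∠SZH = 124.0° ✓; |ZH| = 8.900 ✓; ∠ZHB = 103.5° ✓; |HB| = 28.80 ✓; ∠HBL = 65.90° ✓; |BL| = 33.80 ✗.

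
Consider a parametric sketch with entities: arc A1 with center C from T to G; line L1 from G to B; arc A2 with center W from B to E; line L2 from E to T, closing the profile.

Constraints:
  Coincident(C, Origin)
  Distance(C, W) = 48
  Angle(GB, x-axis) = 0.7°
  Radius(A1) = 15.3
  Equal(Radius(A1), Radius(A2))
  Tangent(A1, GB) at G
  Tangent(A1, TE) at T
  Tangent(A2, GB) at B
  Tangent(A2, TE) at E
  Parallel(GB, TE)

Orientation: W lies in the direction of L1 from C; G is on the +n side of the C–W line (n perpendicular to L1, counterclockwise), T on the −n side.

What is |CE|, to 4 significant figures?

50.38

Tangency of A1 to both parallel lines with radius 15.3 puts G and T at C ± 15.3·n: G = (-0.1869, 15.30), T = (0.1869, -15.30). Equal radii place B and E the same way about W: B = W + 15.3·n = (47.81, 15.89), E = W − 15.3·n = (48.18, -14.71). Then |CE| = |E − C| = 50.38.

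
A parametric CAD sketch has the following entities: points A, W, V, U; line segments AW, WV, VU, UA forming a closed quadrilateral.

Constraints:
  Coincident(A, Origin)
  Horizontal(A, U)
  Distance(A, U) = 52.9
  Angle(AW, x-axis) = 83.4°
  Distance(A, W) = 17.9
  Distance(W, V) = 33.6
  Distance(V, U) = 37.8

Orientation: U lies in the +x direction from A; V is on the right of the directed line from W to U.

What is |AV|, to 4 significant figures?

21.06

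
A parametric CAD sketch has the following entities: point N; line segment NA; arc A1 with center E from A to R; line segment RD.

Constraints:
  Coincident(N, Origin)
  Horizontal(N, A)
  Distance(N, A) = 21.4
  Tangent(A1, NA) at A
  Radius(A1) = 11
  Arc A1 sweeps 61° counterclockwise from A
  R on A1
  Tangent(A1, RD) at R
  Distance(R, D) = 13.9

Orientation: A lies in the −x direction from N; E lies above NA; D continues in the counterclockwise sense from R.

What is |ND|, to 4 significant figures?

18.52

N is at the origin; NA is horizontal with |NA| = 21.4 and A on the −x side, so A = (-21.40, 0.000). Since A1 is tangent to NA there, EA ⟂ NA, so E = A + (0, 11) = (-21.40, 11.00). On A1, A sits at bearing -90° from E; a 61° counterclockwise sweep puts R at bearing -29°, so R = E + 11.0·(cos -29°, sin -29°) = (-11.78, 5.667). Tangency of A1 to RD means the radius ER is perpendicular to RD, so RD runs along (−sin -29°, cos -29°); with |RD| = 13.9, D = (-5.040, 17.82). Then |ND| = |D − N| = 18.52.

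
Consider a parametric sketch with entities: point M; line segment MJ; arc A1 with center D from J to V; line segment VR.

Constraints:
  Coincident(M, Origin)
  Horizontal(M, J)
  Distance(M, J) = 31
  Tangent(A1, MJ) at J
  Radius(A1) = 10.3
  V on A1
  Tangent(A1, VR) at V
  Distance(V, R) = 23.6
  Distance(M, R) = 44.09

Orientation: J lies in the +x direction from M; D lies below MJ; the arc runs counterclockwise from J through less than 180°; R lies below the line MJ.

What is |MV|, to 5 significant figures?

24.406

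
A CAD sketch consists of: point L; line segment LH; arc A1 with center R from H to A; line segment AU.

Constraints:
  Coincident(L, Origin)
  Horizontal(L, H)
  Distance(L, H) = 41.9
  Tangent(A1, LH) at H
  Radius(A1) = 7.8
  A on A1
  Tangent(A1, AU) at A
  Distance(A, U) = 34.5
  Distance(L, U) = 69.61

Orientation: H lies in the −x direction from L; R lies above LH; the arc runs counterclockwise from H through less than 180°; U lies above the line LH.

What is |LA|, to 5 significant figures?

37.948

Checks: ∠(RH, HL) = 90.00° ✓; |RH| = 7.800 ✓; |RA| = 7.800 ✓; ∠(RA, AU) = 90.00° ✓; |AU| = 34.50 ✓; |LU| = 69.61 ✓.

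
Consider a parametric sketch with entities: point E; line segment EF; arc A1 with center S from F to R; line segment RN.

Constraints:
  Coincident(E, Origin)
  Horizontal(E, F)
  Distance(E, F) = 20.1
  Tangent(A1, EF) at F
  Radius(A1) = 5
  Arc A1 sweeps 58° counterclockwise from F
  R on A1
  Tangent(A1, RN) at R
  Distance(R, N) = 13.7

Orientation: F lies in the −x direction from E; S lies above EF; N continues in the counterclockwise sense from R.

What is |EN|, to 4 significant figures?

16.40

On A1, F sits at bearing -90° from S; a 58° counterclockwise sweep puts R at bearing -32°, so R = S + 5.0·(cos -32°, sin -32°) = (-15.86, 2.350). Tangency of A1 to RN means the radius SR is perpendicular to RN, so RN runs along (−sin -32°, cos -32°); with |RN| = 13.7, N = (-8.600, 13.97). Then |EN| = |N − E| = 16.40.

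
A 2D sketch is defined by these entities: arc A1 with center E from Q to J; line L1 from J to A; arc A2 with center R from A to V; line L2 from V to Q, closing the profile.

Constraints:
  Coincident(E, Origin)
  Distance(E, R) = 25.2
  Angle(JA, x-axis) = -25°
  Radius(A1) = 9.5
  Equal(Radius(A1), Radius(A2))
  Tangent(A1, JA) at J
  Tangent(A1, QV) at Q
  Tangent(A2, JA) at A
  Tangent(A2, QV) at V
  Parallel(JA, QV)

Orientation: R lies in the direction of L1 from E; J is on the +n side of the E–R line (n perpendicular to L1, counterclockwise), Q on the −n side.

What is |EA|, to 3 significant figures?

26.9

Tangency of A1 to both parallel lines with radius 9.5 puts J and Q at E ± 9.5·n: J = (4.01, 8.61), Q = (-4.01, -8.61). Equal radii place A and V the same way about R: A = R + 9.5·n = (26.9, -2.04), V = R − 9.5·n = (18.8, -19.3). Then |EA| = |A − E| = 26.9.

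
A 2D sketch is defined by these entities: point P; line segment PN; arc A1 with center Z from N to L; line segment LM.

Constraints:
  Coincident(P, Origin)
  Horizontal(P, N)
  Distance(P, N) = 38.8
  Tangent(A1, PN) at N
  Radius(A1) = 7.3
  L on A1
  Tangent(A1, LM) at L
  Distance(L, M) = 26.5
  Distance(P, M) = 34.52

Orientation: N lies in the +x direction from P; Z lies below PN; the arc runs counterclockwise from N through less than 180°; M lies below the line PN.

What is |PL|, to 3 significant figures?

32.5

Checks: |ZL| = 7.300 ✓; ∠(ZL, LM) = 90.00° ✓; |LM| = 26.50 ✓; |PM| = 34.52 ✓.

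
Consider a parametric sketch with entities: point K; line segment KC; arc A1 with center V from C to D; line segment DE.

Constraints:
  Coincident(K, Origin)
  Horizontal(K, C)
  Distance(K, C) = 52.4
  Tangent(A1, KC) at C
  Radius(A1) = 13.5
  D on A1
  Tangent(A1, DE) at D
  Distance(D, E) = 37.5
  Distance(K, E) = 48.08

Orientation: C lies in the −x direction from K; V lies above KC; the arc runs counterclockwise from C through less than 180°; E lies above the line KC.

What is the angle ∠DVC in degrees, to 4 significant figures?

64.61°

Checks: |KC| = 52.40 ✓; |VD| = 13.50 ✓; ∠(VD, DE) = 90.00° ✓; |DE| = 37.50 ✓; |KE| = 48.08 ✓.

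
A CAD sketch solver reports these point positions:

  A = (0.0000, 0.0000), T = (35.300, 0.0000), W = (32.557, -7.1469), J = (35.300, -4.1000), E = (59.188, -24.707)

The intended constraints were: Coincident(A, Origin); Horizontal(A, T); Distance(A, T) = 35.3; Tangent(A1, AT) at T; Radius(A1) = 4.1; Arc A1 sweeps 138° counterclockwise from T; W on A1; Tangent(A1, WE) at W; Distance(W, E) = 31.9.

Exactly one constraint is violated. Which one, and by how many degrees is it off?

Tangent(A1, WE) at W — off by 8.60°.

A = (0.00, 0.00) ✓; A.y = 0.00, T.y = 0.00 ✓; |AT| = 35.30 ✓; ∠(JT, TA) = 90.00° ✓; |JT| = 4.100 ✓; bearing(J→W) − bearing(J→T) = 138.0° ✓; |JW| = 4.100 ✓; ∠(JW, WE) = 81.40° ✗; |WE| = 31.90 ✓.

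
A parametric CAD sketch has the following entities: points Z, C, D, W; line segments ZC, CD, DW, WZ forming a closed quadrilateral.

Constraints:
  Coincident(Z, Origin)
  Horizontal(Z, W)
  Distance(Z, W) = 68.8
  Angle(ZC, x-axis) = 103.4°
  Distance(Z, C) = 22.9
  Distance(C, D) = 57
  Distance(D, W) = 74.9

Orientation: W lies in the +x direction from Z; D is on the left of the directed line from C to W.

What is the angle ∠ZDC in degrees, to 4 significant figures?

14.83°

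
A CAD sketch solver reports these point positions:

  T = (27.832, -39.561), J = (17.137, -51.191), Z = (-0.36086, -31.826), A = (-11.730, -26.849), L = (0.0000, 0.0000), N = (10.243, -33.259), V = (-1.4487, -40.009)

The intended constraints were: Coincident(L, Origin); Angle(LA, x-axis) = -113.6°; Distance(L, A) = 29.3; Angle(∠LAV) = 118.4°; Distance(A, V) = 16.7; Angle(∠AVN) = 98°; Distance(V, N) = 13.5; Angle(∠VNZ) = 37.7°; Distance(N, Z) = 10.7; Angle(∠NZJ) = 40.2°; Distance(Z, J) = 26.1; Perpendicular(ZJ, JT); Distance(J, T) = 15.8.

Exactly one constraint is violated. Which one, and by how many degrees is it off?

Perpendicular(ZJ, JT) — off by 5.30°.

L = (0.00, 0.00) ✓; LA at -113.6° ✓; |LA| = 29.30 ✓; ∠LAV = 118.4° ✓; |AV| = 16.70 ✓; ∠AVN = 98.00° ✓; |VN| = 13.50 ✓; ∠VNZ = 37.70° ✓; |NZ| = 10.70 ✓; ∠NZJ = 40.20° ✓; |ZJ| = 26.10 ✓; ∠(ZJ, JT) = 95.30° ✗; |JT| = 15.80 ✓.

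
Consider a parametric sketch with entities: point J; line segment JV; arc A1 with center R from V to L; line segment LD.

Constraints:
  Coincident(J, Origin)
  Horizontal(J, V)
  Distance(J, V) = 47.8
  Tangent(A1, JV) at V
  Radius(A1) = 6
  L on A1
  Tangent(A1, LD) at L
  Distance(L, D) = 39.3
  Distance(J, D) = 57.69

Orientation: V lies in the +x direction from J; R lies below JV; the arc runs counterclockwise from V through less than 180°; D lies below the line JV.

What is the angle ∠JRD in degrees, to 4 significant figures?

81.39°

Checks: |JV| = 47.80 ✓; |RL| = 6.000 ✓; ∠(RL, LD) = 90.00° ✓; |LD| = 39.30 ✓; |JD| = 57.69 ✓.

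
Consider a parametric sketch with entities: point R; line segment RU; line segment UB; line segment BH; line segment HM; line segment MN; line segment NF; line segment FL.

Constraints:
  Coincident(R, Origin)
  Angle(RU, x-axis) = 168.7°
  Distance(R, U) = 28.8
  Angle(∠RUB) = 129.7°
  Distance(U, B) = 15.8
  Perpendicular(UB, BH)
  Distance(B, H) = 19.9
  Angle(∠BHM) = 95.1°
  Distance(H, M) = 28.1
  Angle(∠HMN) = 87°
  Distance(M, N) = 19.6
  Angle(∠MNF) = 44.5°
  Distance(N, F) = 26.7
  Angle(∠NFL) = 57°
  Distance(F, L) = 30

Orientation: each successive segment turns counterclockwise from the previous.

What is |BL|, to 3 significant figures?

47.7

∠MNF = 44.5° gives NF at -97.6° from the x-axis; with |NF| = 26.7, F = (-20.0, -14.9). ∠NFL = 57.0° gives FL at 25.4° from the x-axis; with |FL| = 30.0, L = (7.13, -2.02). Then |BL| = |L − B| = 47.7.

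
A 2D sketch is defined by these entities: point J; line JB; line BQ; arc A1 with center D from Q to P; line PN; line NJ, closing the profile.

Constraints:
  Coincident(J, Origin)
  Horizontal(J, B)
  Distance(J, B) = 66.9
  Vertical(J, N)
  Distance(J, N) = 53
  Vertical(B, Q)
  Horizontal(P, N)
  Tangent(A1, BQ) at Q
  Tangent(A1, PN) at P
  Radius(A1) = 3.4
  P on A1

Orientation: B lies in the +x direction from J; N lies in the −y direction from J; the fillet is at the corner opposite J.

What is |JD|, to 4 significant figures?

80.58

J is at the origin; JB is horizontal with |JB| = 66.9 and B on the +x side, so B = (66.90, 0.000). J and N share the same x with |JN| = 53.0 and N on the −y side, so N = (0.000, -53.00). The virtual corner opposite J is at (66.90, -53.00). A1 meets BQ tangentially, so DQ is at right angles to BQ and the tangent condition forces DP to be normal to PN, with radius 3.4, so the center D sits 3.4 in from both sides at D = (63.50, -49.60). Then |JD| = |D − J| = 80.58.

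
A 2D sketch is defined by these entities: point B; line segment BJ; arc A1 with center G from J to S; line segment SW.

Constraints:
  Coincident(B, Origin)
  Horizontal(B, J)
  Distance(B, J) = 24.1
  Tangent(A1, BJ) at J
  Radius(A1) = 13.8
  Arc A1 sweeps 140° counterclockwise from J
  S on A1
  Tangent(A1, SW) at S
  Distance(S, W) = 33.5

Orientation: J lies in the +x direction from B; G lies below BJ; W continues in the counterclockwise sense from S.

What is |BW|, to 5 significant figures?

61.477

B is at the origin; BJ is horizontal with |BJ| = 24.1 and J on the +x side, so J = (24.100, 0.0000). A1 meets BJ tangentially, so GJ is at right angles to BJ, so G = J + (0, -13.8) = (24.100, -13.800). On A1, J sits at bearing 90° from G; a 140° counterclockwise sweep puts S at bearing 230°, so S = G + 13.8·(cos 230°, sin 230°) = (15.230, -24.371). Tangency of A1 to SW means the radius GS is perpendicular to SW, so SW runs along (−sin 230°, cos 230°); with |SW| = 33.5, W = (40.892, -45.905). Then |BW| = |W − B| = 61.477.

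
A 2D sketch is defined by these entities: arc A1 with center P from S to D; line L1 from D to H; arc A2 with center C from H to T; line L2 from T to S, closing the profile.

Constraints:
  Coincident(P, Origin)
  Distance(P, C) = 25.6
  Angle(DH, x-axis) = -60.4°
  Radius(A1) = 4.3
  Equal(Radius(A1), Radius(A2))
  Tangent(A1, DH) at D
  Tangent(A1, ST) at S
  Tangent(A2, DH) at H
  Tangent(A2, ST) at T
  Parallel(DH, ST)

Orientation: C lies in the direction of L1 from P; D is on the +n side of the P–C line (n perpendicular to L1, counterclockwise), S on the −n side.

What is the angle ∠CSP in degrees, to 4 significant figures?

80.47°

P is at the origin and C lies 25.6 along u from P, so C = 25.6·u = (12.64, -22.26). Tangency of A1 to both parallel lines with radius 4.3 puts D and S at P ± 4.3·n: D = (3.739, 2.124), S = (-3.739, -2.124). Then cos ∠CSP = SC·SP / (|SC||SP|), giving 80.47°.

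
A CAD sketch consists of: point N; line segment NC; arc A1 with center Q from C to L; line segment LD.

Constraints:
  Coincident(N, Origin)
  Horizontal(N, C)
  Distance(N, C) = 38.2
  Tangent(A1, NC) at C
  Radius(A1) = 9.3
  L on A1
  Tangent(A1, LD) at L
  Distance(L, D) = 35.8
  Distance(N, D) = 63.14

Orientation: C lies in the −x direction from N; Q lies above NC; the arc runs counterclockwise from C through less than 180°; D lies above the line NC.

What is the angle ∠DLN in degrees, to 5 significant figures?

136.01°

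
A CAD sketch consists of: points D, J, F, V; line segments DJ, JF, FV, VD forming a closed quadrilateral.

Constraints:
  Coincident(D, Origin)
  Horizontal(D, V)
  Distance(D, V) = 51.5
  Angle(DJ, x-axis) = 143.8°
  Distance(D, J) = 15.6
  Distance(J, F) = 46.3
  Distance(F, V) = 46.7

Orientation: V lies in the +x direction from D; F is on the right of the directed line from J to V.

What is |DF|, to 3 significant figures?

31.8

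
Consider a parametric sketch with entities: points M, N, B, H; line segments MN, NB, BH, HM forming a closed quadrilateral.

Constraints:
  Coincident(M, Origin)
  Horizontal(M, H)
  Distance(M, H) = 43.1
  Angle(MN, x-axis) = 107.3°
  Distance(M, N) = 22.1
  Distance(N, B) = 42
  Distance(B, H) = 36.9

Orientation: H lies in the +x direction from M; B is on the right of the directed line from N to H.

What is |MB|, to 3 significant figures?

20.2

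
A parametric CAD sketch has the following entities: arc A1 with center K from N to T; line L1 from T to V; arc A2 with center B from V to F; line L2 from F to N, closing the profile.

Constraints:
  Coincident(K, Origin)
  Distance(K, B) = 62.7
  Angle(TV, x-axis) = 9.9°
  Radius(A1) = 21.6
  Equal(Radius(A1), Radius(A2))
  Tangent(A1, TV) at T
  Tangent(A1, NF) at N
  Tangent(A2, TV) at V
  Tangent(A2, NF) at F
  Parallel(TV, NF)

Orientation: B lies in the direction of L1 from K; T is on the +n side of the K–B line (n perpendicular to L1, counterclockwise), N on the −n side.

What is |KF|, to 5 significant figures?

66.316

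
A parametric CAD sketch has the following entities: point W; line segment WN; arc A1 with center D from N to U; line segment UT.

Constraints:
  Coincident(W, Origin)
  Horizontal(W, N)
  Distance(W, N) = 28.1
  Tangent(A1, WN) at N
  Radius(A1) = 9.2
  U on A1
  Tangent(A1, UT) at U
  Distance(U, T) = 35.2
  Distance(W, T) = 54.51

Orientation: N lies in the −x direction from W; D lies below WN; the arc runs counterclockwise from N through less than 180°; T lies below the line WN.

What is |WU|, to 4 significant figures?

38.72

W is at the origin; W and N share the same y with |WN| = 28.1 and N on the −x side, so N = (-28.10, 0.000). A1 meets WN tangentially, so DN is at right angles to WN, so D = N + (0, -9.2) = (-28.10, -9.200). Since DU ⟂ UT (tangency), |DT| = √(9.2² + 35.2²) = 36.38 regardless of where U sits on A1. So T lies on both circle(W, 54.51) and circle(D, 36.38); the below-WN intersection is T = (-29.97, -45.53). U is the foot of the tangent from T: U = (-37.11, -11.07).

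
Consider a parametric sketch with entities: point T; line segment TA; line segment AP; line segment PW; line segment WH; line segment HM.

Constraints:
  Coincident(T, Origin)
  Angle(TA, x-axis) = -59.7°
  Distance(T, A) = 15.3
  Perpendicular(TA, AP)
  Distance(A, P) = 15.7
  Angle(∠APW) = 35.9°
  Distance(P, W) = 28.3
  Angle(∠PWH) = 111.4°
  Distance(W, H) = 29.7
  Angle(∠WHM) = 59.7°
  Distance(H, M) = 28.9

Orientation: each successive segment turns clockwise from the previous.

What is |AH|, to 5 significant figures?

32.222

T is at the origin; TA runs at -59.7° with length 15.3, so A = (7.7193, -13.210). The perpendicularity gives AP at right angles to TA, so AP runs at -149.70°; with |AP| = 15.7, P = (-5.8360, -21.131). ∠APW = 35.9° gives PW at 66.200° from the x-axis; with |PW| = 28.3, W = (5.5843, 4.7623). ∠PWH = 111.4° gives WH at -2.4000° from the x-axis; with |WH| = 29.7, H = (35.258, 3.5186). Then |AH| = |H − A| = 32.222.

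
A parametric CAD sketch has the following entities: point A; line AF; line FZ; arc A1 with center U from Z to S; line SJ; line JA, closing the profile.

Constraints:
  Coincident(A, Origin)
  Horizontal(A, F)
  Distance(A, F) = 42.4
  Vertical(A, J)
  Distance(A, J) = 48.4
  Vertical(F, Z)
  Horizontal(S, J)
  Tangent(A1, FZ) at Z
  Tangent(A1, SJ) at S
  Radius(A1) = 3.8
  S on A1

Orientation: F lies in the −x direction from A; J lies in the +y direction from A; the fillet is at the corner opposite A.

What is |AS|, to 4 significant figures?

61.91

A is at the origin; A and F share the same y with |AF| = 42.4 and F on the −x side, so F = (-42.40, 0.000). A and J share the same x with |AJ| = 48.4 and J on the +y side, so J = (0.000, 48.40). The virtual corner opposite A is at (-42.40, 48.40). The tangent condition forces UZ to be normal to FZ and tangency of A1 to SJ means the radius US is perpendicular to SJ, with radius 3.8, so the center U sits 3.8 in from both sides at U = (-38.60, 44.60). That places the tangent points at Z = (-42.40, 44.60) on FZ and S = (-38.60, 48.40) on SJ. Then |AS| = |S − A| = 61.91.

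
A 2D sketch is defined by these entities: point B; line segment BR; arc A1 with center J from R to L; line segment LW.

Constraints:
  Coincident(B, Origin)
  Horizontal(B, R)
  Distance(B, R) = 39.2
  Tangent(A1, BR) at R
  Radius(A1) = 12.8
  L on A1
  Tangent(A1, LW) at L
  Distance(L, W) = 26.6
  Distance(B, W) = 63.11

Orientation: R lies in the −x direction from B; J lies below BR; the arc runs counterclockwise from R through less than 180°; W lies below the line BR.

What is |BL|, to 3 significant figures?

53.9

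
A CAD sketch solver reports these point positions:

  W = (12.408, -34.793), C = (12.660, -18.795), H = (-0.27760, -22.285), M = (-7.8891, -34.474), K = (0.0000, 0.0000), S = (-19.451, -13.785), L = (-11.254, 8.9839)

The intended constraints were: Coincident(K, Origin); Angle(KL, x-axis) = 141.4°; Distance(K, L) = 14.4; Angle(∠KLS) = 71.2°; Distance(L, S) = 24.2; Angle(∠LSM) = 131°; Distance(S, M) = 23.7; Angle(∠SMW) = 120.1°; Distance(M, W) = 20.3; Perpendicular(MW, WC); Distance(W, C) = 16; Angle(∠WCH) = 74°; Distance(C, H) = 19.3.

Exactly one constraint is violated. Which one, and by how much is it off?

Distance(C, H) = 19.3 — off by 5.90.

K = (0.00, 0.00) ✓; KL at 141.4° ✓; |KL| = 14.40 ✓; ∠KLS = 71.20° ✓; |LS| = 24.20 ✓; ∠LSM = 131.0° ✓; |SM| = 23.70 ✓; ∠SMW = 120.1° ✓; |MW| = 20.30 ✓; ∠(MW, WC) = 90.00° ✓; |WC| = 16.00 ✓; ∠WCH = 74.00° ✓; |CH| = 13.40 ✗.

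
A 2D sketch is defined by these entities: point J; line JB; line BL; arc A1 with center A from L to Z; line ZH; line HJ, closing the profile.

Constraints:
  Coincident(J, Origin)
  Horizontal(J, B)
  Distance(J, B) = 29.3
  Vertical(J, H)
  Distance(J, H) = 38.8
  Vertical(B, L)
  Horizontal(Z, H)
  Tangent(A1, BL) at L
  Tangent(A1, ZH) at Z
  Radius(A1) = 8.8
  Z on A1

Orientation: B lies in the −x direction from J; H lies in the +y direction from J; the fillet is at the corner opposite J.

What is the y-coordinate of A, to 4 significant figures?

30.00

JH is vertical with |JH| = 38.8 and H on the +y side, so H = (0.000, 38.80). The virtual corner opposite J is at (-29.30, 38.80). Tangency of A1 to BL means the radius AL is perpendicular to BL and A1 meets ZH tangentially, so AZ is at right angles to ZH, with radius 8.8, so the center A sits 8.8 in from both sides at A = (-20.50, 30.00). So A.y = 30.00.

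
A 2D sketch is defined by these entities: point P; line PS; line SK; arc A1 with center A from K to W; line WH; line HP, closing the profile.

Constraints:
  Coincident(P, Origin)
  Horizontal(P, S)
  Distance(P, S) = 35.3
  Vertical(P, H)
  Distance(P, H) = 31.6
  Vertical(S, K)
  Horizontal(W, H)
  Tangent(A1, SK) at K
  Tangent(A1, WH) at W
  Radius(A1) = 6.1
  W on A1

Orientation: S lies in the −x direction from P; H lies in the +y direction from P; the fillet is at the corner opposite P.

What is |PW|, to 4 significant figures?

43.03

The virtual corner opposite P is at (-35.30, 31.60). Since A1 is tangent to SK there, AK ⟂ SK and the tangent condition forces AW to be normal to WH, with radius 6.1, so the center A sits 6.1 in from both sides at A = (-29.20, 25.50). That places the tangent points at K = (-35.30, 25.50) on SK and W = (-29.20, 31.60) on WH. Then |PW| = |W − P| = 43.03.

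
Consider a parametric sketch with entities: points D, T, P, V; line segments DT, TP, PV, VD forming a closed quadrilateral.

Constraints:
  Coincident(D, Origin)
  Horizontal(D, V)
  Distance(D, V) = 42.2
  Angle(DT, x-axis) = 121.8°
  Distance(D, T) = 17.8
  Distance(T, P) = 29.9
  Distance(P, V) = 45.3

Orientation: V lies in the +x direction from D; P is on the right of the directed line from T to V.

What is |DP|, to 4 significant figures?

13.62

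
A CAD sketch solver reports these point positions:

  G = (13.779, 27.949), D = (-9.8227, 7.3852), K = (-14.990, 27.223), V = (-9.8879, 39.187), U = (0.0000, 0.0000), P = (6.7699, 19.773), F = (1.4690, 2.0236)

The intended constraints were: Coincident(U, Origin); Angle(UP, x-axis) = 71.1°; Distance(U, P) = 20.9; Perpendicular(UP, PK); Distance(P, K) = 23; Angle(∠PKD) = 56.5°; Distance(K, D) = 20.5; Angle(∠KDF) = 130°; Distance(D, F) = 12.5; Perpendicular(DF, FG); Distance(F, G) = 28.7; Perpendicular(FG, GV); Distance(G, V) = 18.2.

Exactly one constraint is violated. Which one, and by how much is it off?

Distance(G, V) = 18.2 — off by 8.00.

U = (0.00, 0.00) ✓; UP at 71.10° ✓; |UP| = 20.90 ✓; ∠(UP, PK) = 90.00° ✓; |PK| = 23.00 ✓; ∠PKD = 56.50° ✓; |KD| = 20.50 ✓; ∠KDF = 130.0° ✓; |DF| = 12.50 ✓; ∠(DF, FG) = 90.00° ✓; |FG| = 28.70 ✓; ∠(FG, GV) = 90.00° ✓; |GV| = 26.20 ✗.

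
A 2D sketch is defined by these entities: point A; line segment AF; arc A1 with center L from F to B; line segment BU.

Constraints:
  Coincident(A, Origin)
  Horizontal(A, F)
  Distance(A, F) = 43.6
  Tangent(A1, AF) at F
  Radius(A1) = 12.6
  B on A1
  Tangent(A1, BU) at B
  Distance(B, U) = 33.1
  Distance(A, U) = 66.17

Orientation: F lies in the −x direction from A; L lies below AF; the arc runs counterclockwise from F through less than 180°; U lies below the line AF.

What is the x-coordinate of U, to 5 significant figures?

-45.587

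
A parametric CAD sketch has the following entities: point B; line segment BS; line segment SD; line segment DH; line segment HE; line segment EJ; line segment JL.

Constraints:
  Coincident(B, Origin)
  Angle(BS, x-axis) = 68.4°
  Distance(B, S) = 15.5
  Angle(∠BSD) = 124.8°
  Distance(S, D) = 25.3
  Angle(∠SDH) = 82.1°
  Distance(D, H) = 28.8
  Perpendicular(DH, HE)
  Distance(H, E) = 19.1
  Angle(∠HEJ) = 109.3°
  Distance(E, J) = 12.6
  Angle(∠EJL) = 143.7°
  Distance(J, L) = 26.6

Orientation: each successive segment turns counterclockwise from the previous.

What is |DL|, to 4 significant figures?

17.68

B is at the origin; BS runs at 68.4° with length 15.5, so S = (5.706, 14.41). ∠BSD = 124.8° gives SD at 123.6° from the x-axis; with |SD| = 25.3, D = (-8.295, 35.48). ∠SDH = 82.1° gives DH at -138.5° from the x-axis; with |DH| = 28.8, H = (-29.86, 16.40). DH is perpendicular to HE, so HE runs at -48.50°; with |HE| = 19.1, E = (-17.21, 2.096). ∠HEJ = 109.3° gives EJ at 22.20° from the x-axis; with |EJ| = 12.6, J = (-5.543, 6.857). ∠EJL = 143.7° gives JL at 58.50° from the x-axis; with |JL| = 26.6, L = (8.356, 29.54). Then |DL| = |L − D| = 17.68.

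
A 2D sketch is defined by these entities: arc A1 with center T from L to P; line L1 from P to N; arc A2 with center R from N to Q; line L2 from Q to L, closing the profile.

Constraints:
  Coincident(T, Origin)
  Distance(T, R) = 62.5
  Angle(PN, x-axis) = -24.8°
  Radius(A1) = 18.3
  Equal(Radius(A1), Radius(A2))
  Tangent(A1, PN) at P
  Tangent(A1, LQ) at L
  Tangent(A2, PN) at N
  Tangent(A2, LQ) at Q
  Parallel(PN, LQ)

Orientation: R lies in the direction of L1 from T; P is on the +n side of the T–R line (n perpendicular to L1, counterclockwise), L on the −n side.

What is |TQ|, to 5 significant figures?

65.124

The slot axis is L1's direction at -24.8°, so u = (cos -24.8°, sin -24.8°) = (0.90778, -0.41945) and n = (−sin -24.8°, cos -24.8°) = (0.41945, 0.90778). T is at the origin and R lies 62.5 along u from T, so R = 62.5·u = (56.736, -26.216). Tangency of A1 to both parallel lines with radius 18.3 puts P and L at T ± 18.3·n: P = (7.6760, 16.612), L = (-7.6760, -16.612). Equal radii place N and Q the same way about R: N = R + 18.3·n = (64.412, -9.6034), Q = R − 18.3·n = (49.060, -42.828). Then |TQ| = |Q − T| = 65.124.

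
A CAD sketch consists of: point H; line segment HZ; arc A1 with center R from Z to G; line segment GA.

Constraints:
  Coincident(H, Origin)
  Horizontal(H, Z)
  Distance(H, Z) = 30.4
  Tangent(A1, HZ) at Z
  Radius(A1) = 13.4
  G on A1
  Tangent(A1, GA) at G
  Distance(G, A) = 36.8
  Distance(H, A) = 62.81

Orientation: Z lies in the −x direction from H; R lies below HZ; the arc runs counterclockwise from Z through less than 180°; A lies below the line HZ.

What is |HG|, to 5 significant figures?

46.472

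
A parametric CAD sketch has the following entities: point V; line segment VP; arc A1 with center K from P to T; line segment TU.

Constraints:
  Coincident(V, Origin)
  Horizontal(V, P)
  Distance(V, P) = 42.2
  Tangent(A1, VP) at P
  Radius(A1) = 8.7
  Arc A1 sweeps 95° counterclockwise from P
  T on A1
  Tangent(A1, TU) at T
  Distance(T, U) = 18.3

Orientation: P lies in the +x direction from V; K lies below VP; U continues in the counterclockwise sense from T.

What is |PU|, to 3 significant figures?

28.6

On A1, P sits at bearing 90° from K; a 95° counterclockwise sweep puts T at bearing 185°, so T = K + 8.7·(cos 185°, sin 185°) = (33.5, -9.46). Tangency of A1 to TU means the radius KT is perpendicular to TU, so TU runs along (−sin 185°, cos 185°); with |TU| = 18.3, U = (35.1, -27.7). Then |PU| = |U − P| = 28.6.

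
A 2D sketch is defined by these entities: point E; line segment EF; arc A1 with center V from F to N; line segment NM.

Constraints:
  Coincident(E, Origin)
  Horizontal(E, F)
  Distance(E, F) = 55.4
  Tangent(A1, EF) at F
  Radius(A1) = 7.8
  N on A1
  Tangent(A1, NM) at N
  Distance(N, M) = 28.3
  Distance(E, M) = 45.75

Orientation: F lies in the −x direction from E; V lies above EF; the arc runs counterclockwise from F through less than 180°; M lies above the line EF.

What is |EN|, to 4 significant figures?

48.68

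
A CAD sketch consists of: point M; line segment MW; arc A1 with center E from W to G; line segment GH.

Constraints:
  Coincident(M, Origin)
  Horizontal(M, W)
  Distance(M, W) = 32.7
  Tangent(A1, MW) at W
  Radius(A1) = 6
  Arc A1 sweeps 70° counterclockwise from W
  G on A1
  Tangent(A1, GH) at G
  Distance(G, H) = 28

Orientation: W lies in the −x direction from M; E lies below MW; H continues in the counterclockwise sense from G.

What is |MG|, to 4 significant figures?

38.54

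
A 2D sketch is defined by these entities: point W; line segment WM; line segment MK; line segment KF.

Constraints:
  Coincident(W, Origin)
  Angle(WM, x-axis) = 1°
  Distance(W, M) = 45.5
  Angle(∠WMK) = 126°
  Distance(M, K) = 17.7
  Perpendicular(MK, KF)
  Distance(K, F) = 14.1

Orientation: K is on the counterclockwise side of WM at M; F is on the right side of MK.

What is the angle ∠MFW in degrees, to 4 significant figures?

10.34°

∠WMK = 126.0°, so MK runs at 1.0° + (180° − 126.0°) = 55.00° from the x-axis; with |MK| = 17.7, K = M + 17.7·(cos 55.00°, sin 55.00°) = (55.65, 15.29). The perpendicularity gives KF at right angles to MK; with |KF| = 14.1 on the right of MK, F = K + 14.1·(0.8192, -0.5736) = (67.20, 7.206). Then cos ∠MFW = FM·FW / (|FM||FW|), giving 10.34°.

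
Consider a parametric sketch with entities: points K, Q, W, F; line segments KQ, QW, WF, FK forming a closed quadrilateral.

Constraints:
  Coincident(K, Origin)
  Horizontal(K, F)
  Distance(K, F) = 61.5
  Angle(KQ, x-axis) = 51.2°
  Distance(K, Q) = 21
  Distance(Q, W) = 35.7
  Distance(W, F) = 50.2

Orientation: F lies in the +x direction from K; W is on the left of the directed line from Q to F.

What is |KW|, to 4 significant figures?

56.69

K is at the origin; KF is horizontal with |KF| = 61.5 and F in +x, so F = (61.5, 0). KQ runs at 51.2° with |KQ| = 21.0, so Q = (13.16, 16.37). W is determined by |QW| = 35.7 and |WF| = 50.2 together: it lies at the intersection of circle(Q, 35.7) and circle(F, 50.2). With |QF| = 51.04, the foot of the radical line on QF is 13.32 from Q and the perpendicular offset is √(35.7² − 13.32²) = 33.12. Taking the left-of-QF solution: W = (36.39, 43.47).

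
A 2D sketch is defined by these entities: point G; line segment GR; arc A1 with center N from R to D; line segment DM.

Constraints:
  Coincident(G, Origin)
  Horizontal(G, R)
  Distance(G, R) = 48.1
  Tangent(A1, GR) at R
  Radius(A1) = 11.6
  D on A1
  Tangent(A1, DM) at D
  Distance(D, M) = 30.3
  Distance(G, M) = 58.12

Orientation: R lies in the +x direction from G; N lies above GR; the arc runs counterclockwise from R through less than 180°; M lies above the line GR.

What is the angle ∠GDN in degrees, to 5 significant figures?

18.808°

Checks: |GR| = 48.10 ✓; |ND| = 11.60 ✓; ∠(ND, DM) = 90.00° ✓; |DM| = 30.30 ✓; |GM| = 58.12 ✓.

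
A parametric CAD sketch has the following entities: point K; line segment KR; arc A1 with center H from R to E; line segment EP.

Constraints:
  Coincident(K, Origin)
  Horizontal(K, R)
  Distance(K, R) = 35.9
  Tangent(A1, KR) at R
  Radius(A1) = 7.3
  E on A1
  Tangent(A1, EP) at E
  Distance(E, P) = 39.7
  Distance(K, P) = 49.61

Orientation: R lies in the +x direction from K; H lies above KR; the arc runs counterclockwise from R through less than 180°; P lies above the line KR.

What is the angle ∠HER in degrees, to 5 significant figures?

29.075°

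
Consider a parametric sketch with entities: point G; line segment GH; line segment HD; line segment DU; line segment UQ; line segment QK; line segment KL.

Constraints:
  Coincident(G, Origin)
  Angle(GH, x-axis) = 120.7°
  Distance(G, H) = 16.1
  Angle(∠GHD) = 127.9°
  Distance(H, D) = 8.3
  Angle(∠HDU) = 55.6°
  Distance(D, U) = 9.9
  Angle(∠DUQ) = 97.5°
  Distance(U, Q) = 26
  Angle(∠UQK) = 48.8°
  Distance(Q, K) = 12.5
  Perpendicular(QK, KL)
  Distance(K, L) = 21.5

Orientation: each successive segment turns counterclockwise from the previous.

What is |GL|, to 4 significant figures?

9.084

∠UQK = 48.8° gives QK at 150.9° from the x-axis; with |QK| = 12.5, K = (1.627, 20.92). The perpendicularity gives KL at right angles to QK, so KL runs at -119.1°; with |KL| = 21.5, L = (-8.829, 2.136). Then |GL| = |L − G| = 9.084.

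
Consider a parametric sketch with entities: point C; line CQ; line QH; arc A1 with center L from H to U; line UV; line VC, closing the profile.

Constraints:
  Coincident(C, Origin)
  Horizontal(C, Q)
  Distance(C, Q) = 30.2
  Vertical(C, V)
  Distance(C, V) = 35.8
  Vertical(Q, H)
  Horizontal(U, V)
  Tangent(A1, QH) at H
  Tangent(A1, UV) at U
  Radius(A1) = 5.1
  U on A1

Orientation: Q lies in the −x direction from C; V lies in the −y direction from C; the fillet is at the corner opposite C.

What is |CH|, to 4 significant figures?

43.06

The virtual corner opposite C is at (-30.20, -35.80). Since A1 is tangent to QH there, LH ⟂ QH and tangency of A1 to UV means the radius LU is perpendicular to UV, with radius 5.1, so the center L sits 5.1 in from both sides at L = (-25.10, -30.70). That places the tangent points at H = (-30.20, -30.70) on QH and U = (-25.10, -35.80) on UV. Then |CH| = |H − C| = 43.06.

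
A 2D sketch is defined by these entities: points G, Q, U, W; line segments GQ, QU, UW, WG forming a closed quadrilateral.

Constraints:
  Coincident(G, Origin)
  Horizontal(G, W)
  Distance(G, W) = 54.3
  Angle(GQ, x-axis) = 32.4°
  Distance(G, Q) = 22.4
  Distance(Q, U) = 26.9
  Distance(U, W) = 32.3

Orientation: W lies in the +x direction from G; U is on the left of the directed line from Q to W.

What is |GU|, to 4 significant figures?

49.22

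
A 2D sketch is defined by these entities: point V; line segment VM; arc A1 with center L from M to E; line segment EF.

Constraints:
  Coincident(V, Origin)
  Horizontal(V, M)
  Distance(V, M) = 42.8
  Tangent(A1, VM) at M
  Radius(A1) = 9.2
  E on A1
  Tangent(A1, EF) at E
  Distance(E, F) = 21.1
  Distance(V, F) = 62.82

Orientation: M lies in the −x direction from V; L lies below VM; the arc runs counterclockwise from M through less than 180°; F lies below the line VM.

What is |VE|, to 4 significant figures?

52.29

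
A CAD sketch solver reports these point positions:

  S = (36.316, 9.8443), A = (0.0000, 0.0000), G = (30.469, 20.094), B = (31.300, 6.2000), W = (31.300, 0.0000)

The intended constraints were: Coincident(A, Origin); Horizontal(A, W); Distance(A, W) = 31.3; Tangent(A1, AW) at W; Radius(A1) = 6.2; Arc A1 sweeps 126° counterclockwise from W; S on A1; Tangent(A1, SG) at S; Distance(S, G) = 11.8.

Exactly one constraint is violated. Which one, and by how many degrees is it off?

Tangent(A1, SG) at S — off by 6.30°.

A = (0.00, 0.00) ✓; A.y = 0.00, W.y = 0.00 ✓; |AW| = 31.30 ✓; ∠(BW, WA) = 90.00° ✓; |BW| = 6.200 ✓; bearing(B→S) − bearing(B→W) = 126.0° ✓; |BS| = 6.200 ✓; ∠(BS, SG) = 96.30° ✗; |SG| = 11.80 ✓.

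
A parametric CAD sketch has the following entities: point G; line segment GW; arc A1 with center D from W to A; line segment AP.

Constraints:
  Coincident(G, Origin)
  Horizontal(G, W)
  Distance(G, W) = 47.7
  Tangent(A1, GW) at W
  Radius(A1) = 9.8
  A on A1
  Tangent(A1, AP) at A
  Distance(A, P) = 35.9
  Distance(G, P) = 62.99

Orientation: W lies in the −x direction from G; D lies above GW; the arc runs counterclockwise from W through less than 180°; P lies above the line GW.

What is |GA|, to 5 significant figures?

39.533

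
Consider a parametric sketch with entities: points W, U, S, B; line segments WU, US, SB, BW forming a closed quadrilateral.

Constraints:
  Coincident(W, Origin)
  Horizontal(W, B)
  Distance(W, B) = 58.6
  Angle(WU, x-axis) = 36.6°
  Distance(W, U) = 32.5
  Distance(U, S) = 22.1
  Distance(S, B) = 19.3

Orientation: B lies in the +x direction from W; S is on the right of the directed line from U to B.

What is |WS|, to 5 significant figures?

39.414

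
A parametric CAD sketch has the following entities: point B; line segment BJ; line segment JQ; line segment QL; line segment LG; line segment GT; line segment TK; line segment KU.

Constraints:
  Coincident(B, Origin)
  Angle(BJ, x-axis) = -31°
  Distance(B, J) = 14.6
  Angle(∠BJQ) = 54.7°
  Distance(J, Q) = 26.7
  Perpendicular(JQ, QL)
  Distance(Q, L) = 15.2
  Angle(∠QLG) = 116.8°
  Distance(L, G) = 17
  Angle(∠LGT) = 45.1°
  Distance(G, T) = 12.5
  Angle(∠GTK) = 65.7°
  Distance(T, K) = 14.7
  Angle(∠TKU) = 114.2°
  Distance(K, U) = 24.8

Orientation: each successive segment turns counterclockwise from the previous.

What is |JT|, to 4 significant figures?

18.92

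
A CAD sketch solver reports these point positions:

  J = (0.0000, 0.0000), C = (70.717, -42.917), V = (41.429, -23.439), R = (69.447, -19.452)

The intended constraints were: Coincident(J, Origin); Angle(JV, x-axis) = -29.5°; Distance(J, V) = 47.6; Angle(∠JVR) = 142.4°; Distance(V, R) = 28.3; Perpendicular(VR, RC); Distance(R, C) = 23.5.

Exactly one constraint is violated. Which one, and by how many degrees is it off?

Perpendicular(VR, RC) — off by 5.00°.

J = (0.00, 0.00) ✓; JV at -29.50° ✓; |JV| = 47.60 ✓; ∠JVR = 142.4° ✓; |VR| = 28.30 ✓; ∠(VR, RC) = 95.00° ✗; |RC| = 23.50 ✓.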